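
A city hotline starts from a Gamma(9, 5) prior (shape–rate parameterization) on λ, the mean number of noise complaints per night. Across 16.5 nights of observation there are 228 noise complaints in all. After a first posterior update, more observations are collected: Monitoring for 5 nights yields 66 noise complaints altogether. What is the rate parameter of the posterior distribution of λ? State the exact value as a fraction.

53/2

Total count 228 over total exposure 16.5 nights.
After the first batch: Gamma(9 + 228, 5 + 16.5) = Gamma(237, 43/2).
Total count 66 over total exposure 5 nights.
After the second batch: Gamma(237 + 66, 43/2 + 5) = Gamma(303, 53/2).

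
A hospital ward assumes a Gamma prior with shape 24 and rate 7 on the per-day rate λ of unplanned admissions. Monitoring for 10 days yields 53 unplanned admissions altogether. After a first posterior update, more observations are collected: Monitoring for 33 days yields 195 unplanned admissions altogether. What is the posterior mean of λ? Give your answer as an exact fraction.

136/25

Total count 53 over total exposure 10 days.
After the first batch: Gamma(24 + 53, 7 + 10) = Gamma(77, 17).
Total count 195 over total exposure 33 days.
After the second batch: Gamma(77 + 195, 17 + 33) = Gamma(272, 50).
Posterior mean = α'/β' = 272/50 = 136/25.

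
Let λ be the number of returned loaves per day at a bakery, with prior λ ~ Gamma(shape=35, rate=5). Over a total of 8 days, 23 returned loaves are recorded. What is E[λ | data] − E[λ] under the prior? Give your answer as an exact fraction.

-33/13

Total count 23 over total exposure 8 days.
By Gamma–Poisson conjugacy, the posterior is Gamma(α + Σx, β + Σt) = Gamma(35 + 23, 5 + 8) = Gamma(58, 13).
Posterior mean = 58/13 = 58/13; prior mean = 35/5 = 7. Difference = 58/13 − 7 = -33/13.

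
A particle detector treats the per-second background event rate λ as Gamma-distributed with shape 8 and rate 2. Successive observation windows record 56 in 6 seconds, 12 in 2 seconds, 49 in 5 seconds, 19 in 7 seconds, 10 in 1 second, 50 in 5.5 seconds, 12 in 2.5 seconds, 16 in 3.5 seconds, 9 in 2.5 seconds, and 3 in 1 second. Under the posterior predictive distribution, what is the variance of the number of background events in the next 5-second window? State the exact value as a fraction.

13115/361

Total count: 56 + 12 + 49 + 19 + 10 + 50 + 12 + 16 + 9 + 3 = 236.
Total exposure: 6 + 2 + 5 + 7 + 1 + 5.5 + 2.5 + 3.5 + 2.5 + 1 = 36 seconds.
By Gamma–Poisson conjugacy, the posterior is Gamma(α + Σx, β + Σt) = Gamma(8 + 236, 2 + 36) = Gamma(244, 38).
The posterior predictive for a window of length T is Negative Binomial with variance T·α'·(β'+T)/β'² = 5·244·43/1444 = 13115/361.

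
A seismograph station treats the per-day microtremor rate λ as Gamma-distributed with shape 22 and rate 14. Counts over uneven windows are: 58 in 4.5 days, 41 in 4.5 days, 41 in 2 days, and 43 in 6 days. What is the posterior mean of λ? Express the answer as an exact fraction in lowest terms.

205/31

Total count: 58 + 41 + 41 + 43 = 183.
Total exposure: 4.5 + 4.5 + 2 + 6 = 17 days.
Gamma(α, β) with Poisson data over total exposure Σt gives posterior Gamma(α+Σx, β+Σt) = Gamma(205, 31).
Posterior mean = α'/β' = 205/31.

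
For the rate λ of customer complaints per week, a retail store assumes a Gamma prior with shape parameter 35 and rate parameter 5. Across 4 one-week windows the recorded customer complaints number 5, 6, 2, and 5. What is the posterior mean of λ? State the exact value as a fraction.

Total count: 5 + 6 + 2 + 5 = 18.
Total exposure: 4 weeks.
Conjugate update: add total count to the shape and total exposure to the rate, giving Gamma(53, 9).
Posterior mean = α'/β' = 53/9.

53/9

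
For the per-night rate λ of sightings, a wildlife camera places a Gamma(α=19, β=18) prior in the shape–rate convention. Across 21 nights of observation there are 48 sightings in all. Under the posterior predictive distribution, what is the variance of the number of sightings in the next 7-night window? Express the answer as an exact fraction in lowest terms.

Total count 48 over total exposure 21 nights.
Conjugate update: add total count to the shape and total exposure to the rate, giving Gamma(67, 39).
The posterior predictive for a window of length T is Negative Binomial with variance T·α'·(β'+T)/β'² = 7·67·46/1521 = 21574/1521.

21574/1521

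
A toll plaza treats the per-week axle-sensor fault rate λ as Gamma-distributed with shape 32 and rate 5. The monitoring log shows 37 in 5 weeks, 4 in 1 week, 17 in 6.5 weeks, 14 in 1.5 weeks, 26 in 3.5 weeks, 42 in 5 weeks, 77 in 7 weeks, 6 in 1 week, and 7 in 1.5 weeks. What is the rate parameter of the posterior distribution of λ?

Total count: 37 + 4 + 17 + 14 + 26 + 42 + 77 + 6 + 7 = 230.
Total exposure: 5 + 1 + 6.5 + 1.5 + 3.5 + 5 + 7 + 1 + 1.5 = 32 weeks.
The Gamma prior is conjugate for the Poisson rate, so λ | data ~ Gamma(32+230, 5+32) = Gamma(262, 37).

37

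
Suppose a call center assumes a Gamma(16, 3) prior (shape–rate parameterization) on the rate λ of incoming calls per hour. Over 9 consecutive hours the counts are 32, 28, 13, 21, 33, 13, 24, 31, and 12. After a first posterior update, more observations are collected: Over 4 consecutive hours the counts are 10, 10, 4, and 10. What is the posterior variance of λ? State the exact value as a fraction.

Total count: 32 + 28 + 13 + 21 + 33 + 13 + 24 + 31 + 12 = 207.
Total exposure: 9 hours.
After the first batch: Gamma(16 + 207, 3 + 9) = Gamma(223, 12).
Total count: 10 + 10 + 4 + 10 = 34.
Total exposure: 4 hours.
After the second batch: Gamma(223 + 34, 12 + 4) = Gamma(257, 16).
Posterior variance = α'/β'² = 257/256.

257/256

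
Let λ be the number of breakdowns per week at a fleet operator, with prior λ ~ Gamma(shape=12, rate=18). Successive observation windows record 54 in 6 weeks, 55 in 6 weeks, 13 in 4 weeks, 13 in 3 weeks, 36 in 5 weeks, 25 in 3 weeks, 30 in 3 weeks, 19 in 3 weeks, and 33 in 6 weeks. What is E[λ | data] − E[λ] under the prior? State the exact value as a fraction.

84/19

Total count: 54 + 55 + 13 + 13 + 36 + 25 + 30 + 19 + 33 = 278.
Total exposure: 6 + 6 + 4 + 3 + 5 + 3 + 3 + 3 + 6 = 39 weeks.
The Gamma prior is conjugate for the Poisson rate, so λ | data ~ Gamma(12+278, 18+39) = Gamma(290, 57).
Posterior mean = 290/57 = 290/57; prior mean = 12/18 = 2/3. Difference = 290/57 − 2/3 = 84/19.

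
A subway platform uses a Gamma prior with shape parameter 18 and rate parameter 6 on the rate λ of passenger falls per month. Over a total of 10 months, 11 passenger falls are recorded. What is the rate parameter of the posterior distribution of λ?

16

Total count 11 over total exposure 10 months.
The Gamma prior is conjugate for the Poisson rate, so λ | data ~ Gamma(18+11, 6+10) = Gamma(29, 16).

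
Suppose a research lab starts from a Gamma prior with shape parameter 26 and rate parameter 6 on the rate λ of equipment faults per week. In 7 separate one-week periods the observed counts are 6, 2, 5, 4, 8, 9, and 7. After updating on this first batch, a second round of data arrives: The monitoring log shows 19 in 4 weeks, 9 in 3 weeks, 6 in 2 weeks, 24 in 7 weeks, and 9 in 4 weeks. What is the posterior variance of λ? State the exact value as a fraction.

134/1089

Total count: 6 + 2 + 5 + 4 + 8 + 9 + 7 = 41.
Total exposure: 7 weeks.
After the first batch: Gamma(26 + 41, 6 + 7) = Gamma(67, 13).
Total count: 19 + 9 + 6 + 24 + 9 = 67.
Total exposure: 4 + 3 + 2 + 7 + 4 = 20 weeks.
After the second batch: Gamma(67 + 67, 13 + 20) = Gamma(134, 33).
Posterior variance = α'/β'² = 134/1089.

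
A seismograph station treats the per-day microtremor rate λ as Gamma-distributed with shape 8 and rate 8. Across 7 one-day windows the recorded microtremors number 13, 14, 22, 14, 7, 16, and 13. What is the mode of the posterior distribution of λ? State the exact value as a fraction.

106/15

Total count: 13 + 14 + 22 + 14 + 7 + 16 + 13 = 99.
Total exposure: 7 days.
The Gamma prior is conjugate for the Poisson rate, so λ | data ~ Gamma(8+99, 8+7) = Gamma(107, 15).
Posterior mode = (α'−1)/β' = 106/15.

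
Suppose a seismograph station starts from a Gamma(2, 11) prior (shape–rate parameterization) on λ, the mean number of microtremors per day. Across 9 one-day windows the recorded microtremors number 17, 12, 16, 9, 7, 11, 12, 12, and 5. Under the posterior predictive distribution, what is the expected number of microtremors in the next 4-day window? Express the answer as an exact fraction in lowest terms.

103/5

Total count: 17 + 12 + 16 + 9 + 7 + 11 + 12 + 12 + 5 = 101.
Total exposure: 9 days.
Gamma(α, β) with Poisson data over total exposure Σt gives posterior Gamma(α+Σx, β+Σt) = Gamma(103, 20).
Predictive mean over a 4-day window = T·E[λ|data] = 4·103/20 = 103/5.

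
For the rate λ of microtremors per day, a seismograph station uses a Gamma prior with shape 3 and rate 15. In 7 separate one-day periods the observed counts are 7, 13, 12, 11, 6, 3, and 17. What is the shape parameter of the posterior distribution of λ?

72

Total count: 7 + 13 + 12 + 11 + 6 + 3 + 17 = 69.
Total exposure: 7 days.
Conjugate update: add total count to the shape and total exposure to the rate, giving Gamma(72, 22).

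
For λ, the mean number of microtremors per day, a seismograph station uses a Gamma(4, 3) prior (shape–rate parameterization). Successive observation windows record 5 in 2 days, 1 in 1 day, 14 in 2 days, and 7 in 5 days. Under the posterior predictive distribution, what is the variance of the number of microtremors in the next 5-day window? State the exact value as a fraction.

2790/169

Total count: 5 + 1 + 14 + 7 = 27.
Total exposure: 2 + 1 + 2 + 5 = 10 days.
The Gamma prior is conjugate for the Poisson rate, so λ | data ~ Gamma(4+27, 3+10) = Gamma(31, 13).
The posterior predictive for a window of length T is Negative Binomial with variance T·α'·(β'+T)/β'² = 5·31·18/169 = 2790/169.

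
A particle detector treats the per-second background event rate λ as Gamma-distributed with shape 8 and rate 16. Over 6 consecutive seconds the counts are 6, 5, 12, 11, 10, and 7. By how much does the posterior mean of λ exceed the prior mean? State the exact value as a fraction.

Total count: 6 + 5 + 12 + 11 + 10 + 7 = 51.
Total exposure: 6 seconds.
Conjugate update: add total count to the shape and total exposure to the rate, giving Gamma(59, 22).
Posterior mean = 59/22 = 59/22; prior mean = 8/16 = 1/2. Difference = 59/22 − 1/2 = 24/11.

24/11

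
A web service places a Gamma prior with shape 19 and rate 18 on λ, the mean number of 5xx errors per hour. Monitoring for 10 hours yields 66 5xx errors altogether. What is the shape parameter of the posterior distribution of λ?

85

Total count 66 over total exposure 10 hours.
Posterior: α' = 19 + 66 = 85, β' = 18 + 10 = 28.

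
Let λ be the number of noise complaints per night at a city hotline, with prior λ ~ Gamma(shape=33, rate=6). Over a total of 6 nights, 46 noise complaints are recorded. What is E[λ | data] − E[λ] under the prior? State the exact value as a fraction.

13/12

Total count 46 over total exposure 6 nights.
By Gamma–Poisson conjugacy, the posterior is Gamma(α + Σx, β + Σt) = Gamma(33 + 46, 6 + 6) = Gamma(79, 12).
Posterior mean = 79/12 = 79/12; prior mean = 33/6 = 11/2. Difference = 79/12 − 11/2 = 13/12.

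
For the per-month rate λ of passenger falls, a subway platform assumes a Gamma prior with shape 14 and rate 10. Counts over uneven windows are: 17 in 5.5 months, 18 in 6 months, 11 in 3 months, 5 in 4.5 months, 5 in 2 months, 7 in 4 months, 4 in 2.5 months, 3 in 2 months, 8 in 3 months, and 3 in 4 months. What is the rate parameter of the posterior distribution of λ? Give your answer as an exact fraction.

Total count: 17 + 18 + 11 + 5 + 5 + 7 + 4 + 3 + 8 + 3 = 81.
Total exposure: 5.5 + 6 + 3 + 4.5 + 2 + 4 + 2.5 + 2 + 3 + 4 = 36.5 months.
Conjugate update: add total count to the shape and total exposure to the rate, giving Gamma(95, 93/2).

93/2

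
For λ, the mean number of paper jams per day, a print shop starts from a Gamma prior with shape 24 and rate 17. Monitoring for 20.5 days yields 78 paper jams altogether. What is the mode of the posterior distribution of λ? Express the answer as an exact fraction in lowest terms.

Total count 78 over total exposure 20.5 days.
Gamma(α, β) with Poisson data over total exposure Σt gives posterior Gamma(α+Σx, β+Σt) = Gamma(102, 75/2).
Posterior mode = (α'−1)/β' = 101/(75/2) = 202/75.

202/75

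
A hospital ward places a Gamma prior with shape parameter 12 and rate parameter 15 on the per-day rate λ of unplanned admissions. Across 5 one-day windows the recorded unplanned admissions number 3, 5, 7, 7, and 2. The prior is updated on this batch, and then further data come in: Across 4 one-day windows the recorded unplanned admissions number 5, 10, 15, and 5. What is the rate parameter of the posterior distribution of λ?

Total count: 3 + 5 + 7 + 7 + 2 = 24.
Total exposure: 5 days.
After the first batch: Gamma(12 + 24, 15 + 5) = Gamma(36, 20).
Total count: 5 + 10 + 15 + 5 = 35.
Total exposure: 4 days.
After the second batch: Gamma(36 + 35, 20 + 4) = Gamma(71, 24).

24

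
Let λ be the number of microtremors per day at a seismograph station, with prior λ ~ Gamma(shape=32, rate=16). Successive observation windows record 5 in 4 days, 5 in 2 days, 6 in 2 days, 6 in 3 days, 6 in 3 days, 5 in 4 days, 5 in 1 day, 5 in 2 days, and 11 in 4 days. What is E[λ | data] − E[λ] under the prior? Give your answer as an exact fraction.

4/41

Total count: 5 + 5 + 6 + 6 + 6 + 5 + 5 + 5 + 11 = 54.
Total exposure: 4 + 2 + 2 + 3 + 3 + 4 + 1 + 2 + 4 = 25 days.
Posterior: α' = 32 + 54 = 86, β' = 16 + 25 = 41.
Posterior mean = 86/41 = 86/41; prior mean = 32/16 = 2. Difference = 86/41 − 2 = 4/41.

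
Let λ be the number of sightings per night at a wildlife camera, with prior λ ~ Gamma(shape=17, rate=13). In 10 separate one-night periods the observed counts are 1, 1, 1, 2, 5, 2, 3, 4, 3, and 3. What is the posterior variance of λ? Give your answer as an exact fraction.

42/529

Total count: 1 + 1 + 1 + 2 + 5 + 2 + 3 + 4 + 3 + 3 = 25.
Total exposure: 10 nights.
By Gamma–Poisson conjugacy, the posterior is Gamma(α + Σx, β + Σt) = Gamma(17 + 25, 13 + 10) = Gamma(42, 23).
Posterior variance = α'/β'² = 42/529.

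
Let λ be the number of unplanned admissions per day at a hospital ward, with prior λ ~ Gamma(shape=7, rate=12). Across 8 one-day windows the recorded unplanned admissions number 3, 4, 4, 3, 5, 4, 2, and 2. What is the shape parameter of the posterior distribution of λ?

34

Total count: 3 + 4 + 4 + 3 + 5 + 4 + 2 + 2 = 27.
Total exposure: 8 days.
Gamma(α, β) with Poisson data over total exposure Σt gives posterior Gamma(α+Σx, β+Σt) = Gamma(34, 20).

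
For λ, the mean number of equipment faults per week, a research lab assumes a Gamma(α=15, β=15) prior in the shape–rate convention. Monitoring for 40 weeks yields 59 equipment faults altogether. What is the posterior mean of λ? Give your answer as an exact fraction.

74/55

Total count 59 over total exposure 40 weeks.
Conjugate update: add total count to the shape and total exposure to the rate, giving Gamma(74, 55).
Posterior mean = α'/β' = 74/55.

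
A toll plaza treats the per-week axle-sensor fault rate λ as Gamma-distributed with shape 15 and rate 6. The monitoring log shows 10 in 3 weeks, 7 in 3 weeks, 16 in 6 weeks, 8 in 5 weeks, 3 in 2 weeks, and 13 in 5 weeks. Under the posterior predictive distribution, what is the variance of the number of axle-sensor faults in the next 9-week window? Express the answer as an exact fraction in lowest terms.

Total count: 10 + 7 + 16 + 8 + 3 + 13 = 57.
Total exposure: 3 + 3 + 6 + 5 + 2 + 5 = 24 weeks.
Posterior: α' = 15 + 57 = 72, β' = 6 + 24 = 30.
The posterior predictive for a window of length T is Negative Binomial with variance T·α'·(β'+T)/β'² = 9·72·39/900 = 702/25.

702/25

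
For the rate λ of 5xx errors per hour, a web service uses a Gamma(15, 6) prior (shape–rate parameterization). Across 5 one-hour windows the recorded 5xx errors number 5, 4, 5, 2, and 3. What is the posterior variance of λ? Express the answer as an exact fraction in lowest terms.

Total count: 5 + 4 + 5 + 2 + 3 = 19.
Total exposure: 5 hours.
Posterior: α' = 15 + 19 = 34, β' = 6 + 5 = 11.
Posterior variance = α'/β'² = 34/121.

34/121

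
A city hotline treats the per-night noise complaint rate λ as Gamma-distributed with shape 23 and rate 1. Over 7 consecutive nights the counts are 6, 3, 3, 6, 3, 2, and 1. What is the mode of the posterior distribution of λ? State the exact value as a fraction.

23/4

Total count: 6 + 3 + 3 + 6 + 3 + 2 + 1 = 24.
Total exposure: 7 nights.
Gamma(α, β) with Poisson data over total exposure Σt gives posterior Gamma(α+Σx, β+Σt) = Gamma(47, 8).
Posterior mode = (α'−1)/β' = 46/8 = 23/4.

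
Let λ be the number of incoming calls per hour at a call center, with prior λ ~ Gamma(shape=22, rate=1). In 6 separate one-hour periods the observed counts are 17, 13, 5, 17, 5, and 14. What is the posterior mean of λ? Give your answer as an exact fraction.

Total count: 17 + 13 + 5 + 17 + 5 + 14 = 71.
Total exposure: 6 hours.
Gamma(α, β) with Poisson data over total exposure Σt gives posterior Gamma(α+Σx, β+Σt) = Gamma(93, 7).
Posterior mean = α'/β' = 93/7.

93/7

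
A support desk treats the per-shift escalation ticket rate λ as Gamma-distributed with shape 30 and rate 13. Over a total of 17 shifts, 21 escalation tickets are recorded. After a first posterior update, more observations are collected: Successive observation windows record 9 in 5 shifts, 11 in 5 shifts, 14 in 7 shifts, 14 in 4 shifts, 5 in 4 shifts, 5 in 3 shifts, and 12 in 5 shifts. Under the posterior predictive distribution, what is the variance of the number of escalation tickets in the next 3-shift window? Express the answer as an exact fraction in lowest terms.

Total count 21 over total exposure 17 shifts.
After the first batch: Gamma(30 + 21, 13 + 17) = Gamma(51, 30).
Total count: 9 + 11 + 14 + 14 + 5 + 5 + 12 = 70.
Total exposure: 5 + 5 + 7 + 4 + 4 + 3 + 5 = 33 shifts.
After the second batch: Gamma(51 + 70, 30 + 33) = Gamma(121, 63).
The posterior predictive for a window of length T is Negative Binomial with variance T·α'·(β'+T)/β'² = 3·121·66/3969 = 2662/441.

2662/441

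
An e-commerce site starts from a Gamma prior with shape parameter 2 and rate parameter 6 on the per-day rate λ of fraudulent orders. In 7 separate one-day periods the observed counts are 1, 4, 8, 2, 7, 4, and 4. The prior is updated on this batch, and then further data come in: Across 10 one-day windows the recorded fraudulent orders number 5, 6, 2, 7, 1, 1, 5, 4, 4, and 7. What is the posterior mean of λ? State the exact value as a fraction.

74/23

Total count: 1 + 4 + 8 + 2 + 7 + 4 + 4 = 30.
Total exposure: 7 days.
After the first batch: Gamma(2 + 30, 6 + 7) = Gamma(32, 13).
Total count: 5 + 6 + 2 + 7 + 1 + 1 + 5 + 4 + 4 + 7 = 42.
Total exposure: 10 days.
After the second batch: Gamma(32 + 42, 13 + 10) = Gamma(74, 23).
Posterior mean = α'/β' = 74/23.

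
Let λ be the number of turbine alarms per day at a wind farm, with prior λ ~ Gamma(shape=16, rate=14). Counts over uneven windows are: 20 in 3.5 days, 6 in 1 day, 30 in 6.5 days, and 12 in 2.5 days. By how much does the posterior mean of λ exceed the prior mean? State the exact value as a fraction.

736/385

Total count: 20 + 6 + 30 + 12 = 68.
Total exposure: 3.5 + 1 + 6.5 + 2.5 = 13.5 days.
Gamma(α, β) with Poisson data over total exposure Σt gives posterior Gamma(α+Σx, β+Σt) = Gamma(84, 55/2).
Posterior mean = 84/(55/2) = 168/55; prior mean = 16/14 = 8/7. Difference = 168/55 − 8/7 = 736/385.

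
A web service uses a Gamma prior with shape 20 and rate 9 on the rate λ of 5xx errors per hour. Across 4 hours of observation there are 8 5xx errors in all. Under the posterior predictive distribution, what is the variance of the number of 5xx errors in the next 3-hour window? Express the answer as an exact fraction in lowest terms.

Total count 8 over total exposure 4 hours.
By Gamma–Poisson conjugacy, the posterior is Gamma(α + Σx, β + Σt) = Gamma(20 + 8, 9 + 4) = Gamma(28, 13).
The posterior predictive for a window of length T is Negative Binomial with variance T·α'·(β'+T)/β'² = 3·28·16/169 = 1344/169.

1344/169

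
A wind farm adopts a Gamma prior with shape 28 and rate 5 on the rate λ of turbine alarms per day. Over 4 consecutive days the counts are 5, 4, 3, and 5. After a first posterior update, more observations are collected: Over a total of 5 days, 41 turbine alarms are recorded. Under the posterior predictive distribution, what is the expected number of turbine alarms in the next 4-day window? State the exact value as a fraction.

Total count: 5 + 4 + 3 + 5 = 17.
Total exposure: 4 days.
After the first batch: Gamma(28 + 17, 5 + 4) = Gamma(45, 9).
Total count 41 over total exposure 5 days.
After the second batch: Gamma(45 + 41, 9 + 5) = Gamma(86, 14).
Predictive mean over a 4-day window = T·E[λ|data] = 4·86/14 = 172/7.

172/7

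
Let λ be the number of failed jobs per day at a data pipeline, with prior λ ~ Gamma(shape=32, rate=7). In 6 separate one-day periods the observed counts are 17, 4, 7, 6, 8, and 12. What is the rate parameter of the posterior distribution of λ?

Total count: 17 + 4 + 7 + 6 + 8 + 12 = 54.
Total exposure: 6 days.
Gamma(α, β) with Poisson data over total exposure Σt gives posterior Gamma(α+Σx, β+Σt) = Gamma(86, 13).

13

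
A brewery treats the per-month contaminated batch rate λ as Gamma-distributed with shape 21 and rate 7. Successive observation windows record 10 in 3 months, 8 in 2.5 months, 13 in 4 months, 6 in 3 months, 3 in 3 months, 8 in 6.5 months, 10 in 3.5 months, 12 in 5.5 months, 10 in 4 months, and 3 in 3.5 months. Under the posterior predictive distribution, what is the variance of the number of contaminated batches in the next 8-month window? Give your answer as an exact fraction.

Total count: 10 + 8 + 13 + 6 + 3 + 8 + 10 + 12 + 10 + 3 = 83.
Total exposure: 3 + 2.5 + 4 + 3 + 3 + 6.5 + 3.5 + 5.5 + 4 + 3.5 = 38.5 months.
Conjugate update: add total count to the shape and total exposure to the rate, giving Gamma(104, 91/2).
The posterior predictive for a window of length T is Negative Binomial with variance T·α'·(β'+T)/β'² = 8·104·(107/2)/(8281/4) = 13696/637.

13696/637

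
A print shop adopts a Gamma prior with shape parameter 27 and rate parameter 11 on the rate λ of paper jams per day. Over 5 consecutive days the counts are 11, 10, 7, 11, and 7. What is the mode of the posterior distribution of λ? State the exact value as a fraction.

Total count: 11 + 10 + 7 + 11 + 7 = 46.
Total exposure: 5 days.
Conjugate update: add total count to the shape and total exposure to the rate, giving Gamma(73, 16).
Posterior mode = (α'−1)/β' = 72/16 = 9/2.

9/2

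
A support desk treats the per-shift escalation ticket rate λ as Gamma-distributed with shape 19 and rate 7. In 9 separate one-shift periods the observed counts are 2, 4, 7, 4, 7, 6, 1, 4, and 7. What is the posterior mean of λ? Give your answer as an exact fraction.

61/16

Total count: 2 + 4 + 7 + 4 + 7 + 6 + 1 + 4 + 7 = 42.
Total exposure: 9 shifts.
Posterior: α' = 19 + 42 = 61, β' = 7 + 9 = 16.
Posterior mean = α'/β' = 61/16.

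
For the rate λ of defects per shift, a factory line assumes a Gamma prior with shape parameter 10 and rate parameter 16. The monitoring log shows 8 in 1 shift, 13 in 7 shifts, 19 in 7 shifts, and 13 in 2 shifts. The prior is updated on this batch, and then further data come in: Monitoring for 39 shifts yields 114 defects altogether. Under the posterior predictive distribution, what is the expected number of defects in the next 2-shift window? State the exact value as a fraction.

Total count: 8 + 13 + 19 + 13 = 53.
Total exposure: 1 + 7 + 7 + 2 = 17 shifts.
After the first batch: Gamma(10 + 53, 16 + 17) = Gamma(63, 33).
Total count 114 over total exposure 39 shifts.
After the second batch: Gamma(63 + 114, 33 + 39) = Gamma(177, 72).
Predictive mean over a 2-shift window = T·E[λ|data] = 2·177/72 = 59/12.

59/12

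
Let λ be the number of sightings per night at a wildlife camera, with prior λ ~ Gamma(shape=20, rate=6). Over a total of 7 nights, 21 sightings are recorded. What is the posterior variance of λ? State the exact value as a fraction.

Total count 21 over total exposure 7 nights.
The Gamma prior is conjugate for the Poisson rate, so λ | data ~ Gamma(20+21, 6+7) = Gamma(41, 13).
Posterior variance = α'/β'² = 41/169.

41/169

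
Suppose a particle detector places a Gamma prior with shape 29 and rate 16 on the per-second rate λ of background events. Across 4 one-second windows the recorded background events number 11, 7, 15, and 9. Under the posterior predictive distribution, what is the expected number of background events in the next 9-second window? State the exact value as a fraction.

Total count: 11 + 7 + 15 + 9 = 42.
Total exposure: 4 seconds.
Posterior: α' = 29 + 42 = 71, β' = 16 + 4 = 20.
Predictive mean over a 9-second window = T·E[λ|data] = 9·71/20 = 639/20.

639/20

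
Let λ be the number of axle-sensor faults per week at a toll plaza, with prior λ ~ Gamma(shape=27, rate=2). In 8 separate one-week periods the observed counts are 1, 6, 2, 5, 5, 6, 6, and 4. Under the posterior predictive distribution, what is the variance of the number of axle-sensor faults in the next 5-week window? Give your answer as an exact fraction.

93/2

Total count: 1 + 6 + 2 + 5 + 5 + 6 + 6 + 4 = 35.
Total exposure: 8 weeks.
Conjugate update: add total count to the shape and total exposure to the rate, giving Gamma(62, 10).
The posterior predictive for a window of length T is Negative Binomial with variance T·α'·(β'+T)/β'² = 5·62·15/100 = 93/2.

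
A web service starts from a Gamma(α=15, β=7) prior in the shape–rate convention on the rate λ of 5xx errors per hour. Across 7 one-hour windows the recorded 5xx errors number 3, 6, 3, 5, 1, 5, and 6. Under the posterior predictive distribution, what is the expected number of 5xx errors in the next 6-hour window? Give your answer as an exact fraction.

132/7

Total count: 3 + 6 + 3 + 5 + 1 + 5 + 6 = 29.
Total exposure: 7 hours.
The Gamma prior is conjugate for the Poisson rate, so λ | data ~ Gamma(15+29, 7+7) = Gamma(44, 14).
Predictive mean over a 6-hour window = T·E[λ|data] = 6·44/14 = 132/7.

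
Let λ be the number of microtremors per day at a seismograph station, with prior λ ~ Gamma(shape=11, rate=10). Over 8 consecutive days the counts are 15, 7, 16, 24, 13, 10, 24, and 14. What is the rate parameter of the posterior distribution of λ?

Total count: 15 + 7 + 16 + 24 + 13 + 10 + 24 + 14 = 123.
Total exposure: 8 days.
Gamma(α, β) with Poisson data over total exposure Σt gives posterior Gamma(α+Σx, β+Σt) = Gamma(134, 18).

18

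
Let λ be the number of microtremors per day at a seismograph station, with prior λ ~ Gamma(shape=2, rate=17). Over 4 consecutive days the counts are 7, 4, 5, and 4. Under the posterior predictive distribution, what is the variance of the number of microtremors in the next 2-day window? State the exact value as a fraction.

Total count: 7 + 4 + 5 + 4 = 20.
Total exposure: 4 days.
Gamma(α, β) with Poisson data over total exposure Σt gives posterior Gamma(α+Σx, β+Σt) = Gamma(22, 21).
The posterior predictive for a window of length T is Negative Binomial with variance T·α'·(β'+T)/β'² = 2·22·23/441 = 1012/441.

1012/441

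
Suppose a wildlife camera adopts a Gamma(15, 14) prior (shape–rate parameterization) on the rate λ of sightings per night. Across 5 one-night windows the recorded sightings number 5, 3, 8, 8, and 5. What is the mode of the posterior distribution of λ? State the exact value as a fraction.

43/19

Total count: 5 + 3 + 8 + 8 + 5 = 29.
Total exposure: 5 nights.
Gamma(α, β) with Poisson data over total exposure Σt gives posterior Gamma(α+Σx, β+Σt) = Gamma(44, 19).
Posterior mode = (α'−1)/β' = 43/19.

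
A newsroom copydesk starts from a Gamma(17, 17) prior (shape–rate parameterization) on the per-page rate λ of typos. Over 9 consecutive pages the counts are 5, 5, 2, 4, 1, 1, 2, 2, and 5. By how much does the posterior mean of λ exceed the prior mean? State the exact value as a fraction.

9/13

Total count: 5 + 5 + 2 + 4 + 1 + 1 + 2 + 2 + 5 = 27.
Total exposure: 9 pages.
Gamma(α, β) with Poisson data over total exposure Σt gives posterior Gamma(α+Σx, β+Σt) = Gamma(44, 26).
Posterior mean = 44/26 = 22/13; prior mean = 17/17 = 1. Difference = 22/13 − 1 = 9/13.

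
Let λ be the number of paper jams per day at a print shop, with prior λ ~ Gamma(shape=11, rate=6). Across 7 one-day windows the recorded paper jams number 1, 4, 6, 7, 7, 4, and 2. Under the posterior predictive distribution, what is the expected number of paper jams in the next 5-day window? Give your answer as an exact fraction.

Total count: 1 + 4 + 6 + 7 + 7 + 4 + 2 = 31.
Total exposure: 7 days.
Gamma(α, β) with Poisson data over total exposure Σt gives posterior Gamma(α+Σx, β+Σt) = Gamma(42, 13).
Predictive mean over a 5-day window = T·E[λ|data] = 5·42/13 = 210/13.

210/13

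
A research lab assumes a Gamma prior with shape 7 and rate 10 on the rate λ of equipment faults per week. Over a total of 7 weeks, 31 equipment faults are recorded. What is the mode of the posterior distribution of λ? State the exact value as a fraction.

Total count 31 over total exposure 7 weeks.
By Gamma–Poisson conjugacy, the posterior is Gamma(α + Σx, β + Σt) = Gamma(7 + 31, 10 + 7) = Gamma(38, 17).
Posterior mode = (α'−1)/β' = 37/17.

37/17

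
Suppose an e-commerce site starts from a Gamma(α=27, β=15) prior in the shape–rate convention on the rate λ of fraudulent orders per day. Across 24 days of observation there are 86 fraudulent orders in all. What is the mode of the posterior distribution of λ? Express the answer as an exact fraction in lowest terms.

Total count 86 over total exposure 24 days.
Conjugate update: add total count to the shape and total exposure to the rate, giving Gamma(113, 39).
Posterior mode = (α'−1)/β' = 112/39.

112/39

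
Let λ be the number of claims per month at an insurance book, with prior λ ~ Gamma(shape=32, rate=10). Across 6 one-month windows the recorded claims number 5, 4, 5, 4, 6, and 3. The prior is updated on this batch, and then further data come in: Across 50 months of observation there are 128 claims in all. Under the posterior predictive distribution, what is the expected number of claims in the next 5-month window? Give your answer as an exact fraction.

85/6

Total count: 5 + 4 + 5 + 4 + 6 + 3 = 27.
Total exposure: 6 months.
After the first batch: Gamma(32 + 27, 10 + 6) = Gamma(59, 16).
Total count 128 over total exposure 50 months.
After the second batch: Gamma(59 + 128, 16 + 50) = Gamma(187, 66).
Predictive mean over a 5-month window = T·E[λ|data] = 5·187/66 = 85/6.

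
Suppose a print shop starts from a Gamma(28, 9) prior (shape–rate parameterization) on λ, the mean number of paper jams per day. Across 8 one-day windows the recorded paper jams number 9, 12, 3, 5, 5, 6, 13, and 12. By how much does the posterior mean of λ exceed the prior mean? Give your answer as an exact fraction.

361/153

Total count: 9 + 12 + 3 + 5 + 5 + 6 + 13 + 12 = 65.
Total exposure: 8 days.
Posterior: α' = 28 + 65 = 93, β' = 9 + 8 = 17.
Posterior mean = 93/17 = 93/17; prior mean = 28/9 = 28/9. Difference = 93/17 − 28/9 = 361/153.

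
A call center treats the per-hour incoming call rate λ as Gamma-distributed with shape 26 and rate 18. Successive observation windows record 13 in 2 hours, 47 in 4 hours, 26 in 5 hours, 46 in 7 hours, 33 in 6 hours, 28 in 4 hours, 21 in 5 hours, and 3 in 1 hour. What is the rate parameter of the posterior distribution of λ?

Total count: 13 + 47 + 26 + 46 + 33 + 28 + 21 + 3 = 217.
Total exposure: 2 + 4 + 5 + 7 + 6 + 4 + 5 + 1 = 34 hours.
The Gamma prior is conjugate for the Poisson rate, so λ | data ~ Gamma(26+217, 18+34) = Gamma(243, 52).

52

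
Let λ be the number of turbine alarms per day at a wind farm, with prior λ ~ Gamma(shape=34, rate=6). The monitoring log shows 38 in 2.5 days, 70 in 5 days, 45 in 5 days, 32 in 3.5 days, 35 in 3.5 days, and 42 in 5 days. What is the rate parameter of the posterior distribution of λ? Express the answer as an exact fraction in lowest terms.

Total count: 38 + 70 + 45 + 32 + 35 + 42 = 262.
Total exposure: 2.5 + 5 + 5 + 3.5 + 3.5 + 5 = 24.5 days.
Gamma(α, β) with Poisson data over total exposure Σt gives posterior Gamma(α+Σx, β+Σt) = Gamma(296, 61/2).

61/2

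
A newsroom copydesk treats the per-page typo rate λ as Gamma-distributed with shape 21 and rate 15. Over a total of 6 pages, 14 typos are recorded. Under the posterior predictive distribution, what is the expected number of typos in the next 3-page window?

5

Total count 14 over total exposure 6 pages.
Gamma(α, β) with Poisson data over total exposure Σt gives posterior Gamma(α+Σx, β+Σt) = Gamma(35, 21).
Predictive mean over a 3-page window = T·E[λ|data] = 3·35/21 = 5.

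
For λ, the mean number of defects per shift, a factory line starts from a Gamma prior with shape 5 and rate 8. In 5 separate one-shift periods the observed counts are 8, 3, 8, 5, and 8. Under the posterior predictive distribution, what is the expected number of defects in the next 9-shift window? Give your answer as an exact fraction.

Total count: 8 + 3 + 8 + 5 + 8 = 32.
Total exposure: 5 shifts.
The Gamma prior is conjugate for the Poisson rate, so λ | data ~ Gamma(5+32, 8+5) = Gamma(37, 13).
Predictive mean over a 9-shift window = T·E[λ|data] = 9·37/13 = 333/13.

333/13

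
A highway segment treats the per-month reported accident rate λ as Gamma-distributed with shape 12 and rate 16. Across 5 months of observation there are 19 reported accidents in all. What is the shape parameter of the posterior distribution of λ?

31

Total count 19 over total exposure 5 months.
By Gamma–Poisson conjugacy, the posterior is Gamma(α + Σx, β + Σt) = Gamma(12 + 19, 16 + 5) = Gamma(31, 21).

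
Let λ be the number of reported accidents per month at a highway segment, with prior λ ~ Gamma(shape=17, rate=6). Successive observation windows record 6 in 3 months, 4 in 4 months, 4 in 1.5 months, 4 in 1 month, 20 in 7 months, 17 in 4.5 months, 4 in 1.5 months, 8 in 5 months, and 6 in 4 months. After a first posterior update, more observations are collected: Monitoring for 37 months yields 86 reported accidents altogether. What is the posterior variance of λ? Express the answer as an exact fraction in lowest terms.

704/22201

Total count: 6 + 4 + 4 + 4 + 20 + 17 + 4 + 8 + 6 = 73.
Total exposure: 3 + 4 + 1.5 + 1 + 7 + 4.5 + 1.5 + 5 + 4 = 31.5 months.
After the first batch: Gamma(17 + 73, 6 + 31.5) = Gamma(90, 75/2).
Total count 86 over total exposure 37 months.
After the second batch: Gamma(90 + 86, 75/2 + 37) = Gamma(176, 149/2).
Posterior variance = α'/β'² = 176/(22201/4) = 704/22201.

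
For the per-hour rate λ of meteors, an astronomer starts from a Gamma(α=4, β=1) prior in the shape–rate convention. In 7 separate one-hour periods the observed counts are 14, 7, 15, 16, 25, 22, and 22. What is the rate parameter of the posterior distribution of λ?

8

Total count: 14 + 7 + 15 + 16 + 25 + 22 + 22 = 121.
Total exposure: 7 hours.
Posterior: α' = 4 + 121 = 125, β' = 1 + 7 = 8.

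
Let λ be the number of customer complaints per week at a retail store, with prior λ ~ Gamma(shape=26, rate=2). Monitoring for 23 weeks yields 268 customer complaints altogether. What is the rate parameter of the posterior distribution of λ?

25

Total count 268 over total exposure 23 weeks.
Gamma(α, β) with Poisson data over total exposure Σt gives posterior Gamma(α+Σx, β+Σt) = Gamma(294, 25).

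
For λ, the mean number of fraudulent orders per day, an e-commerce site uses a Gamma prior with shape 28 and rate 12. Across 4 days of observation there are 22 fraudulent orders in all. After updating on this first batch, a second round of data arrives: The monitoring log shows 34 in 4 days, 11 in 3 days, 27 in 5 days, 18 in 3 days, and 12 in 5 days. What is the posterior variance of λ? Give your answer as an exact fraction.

Total count 22 over total exposure 4 days.
After the first batch: Gamma(28 + 22, 12 + 4) = Gamma(50, 16).
Total count: 34 + 11 + 27 + 18 + 12 = 102.
Total exposure: 4 + 3 + 5 + 3 + 5 = 20 days.
After the second batch: Gamma(50 + 102, 16 + 20) = Gamma(152, 36).
Posterior variance = α'/β'² = 152/1296 = 19/162.

19/162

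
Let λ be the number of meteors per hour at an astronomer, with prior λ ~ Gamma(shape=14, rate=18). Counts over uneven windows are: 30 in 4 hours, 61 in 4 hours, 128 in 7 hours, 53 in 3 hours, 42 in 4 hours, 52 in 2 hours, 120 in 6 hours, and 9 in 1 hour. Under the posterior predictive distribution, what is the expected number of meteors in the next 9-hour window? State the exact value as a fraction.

4581/49

Total count: 30 + 61 + 128 + 53 + 42 + 52 + 120 + 9 = 495.
Total exposure: 4 + 4 + 7 + 3 + 4 + 2 + 6 + 1 = 31 hours.
Posterior: α' = 14 + 495 = 509, β' = 18 + 31 = 49.
Predictive mean over a 9-hour window = T·E[λ|data] = 9·509/49 = 4581/49.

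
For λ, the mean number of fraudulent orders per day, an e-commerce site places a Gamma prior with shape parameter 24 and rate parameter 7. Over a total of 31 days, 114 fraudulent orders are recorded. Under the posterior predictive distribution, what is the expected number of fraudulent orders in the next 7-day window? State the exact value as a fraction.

483/19

Total count 114 over total exposure 31 days.
Conjugate update: add total count to the shape and total exposure to the rate, giving Gamma(138, 38).
Predictive mean over a 7-day window = T·E[λ|data] = 7·138/38 = 483/19.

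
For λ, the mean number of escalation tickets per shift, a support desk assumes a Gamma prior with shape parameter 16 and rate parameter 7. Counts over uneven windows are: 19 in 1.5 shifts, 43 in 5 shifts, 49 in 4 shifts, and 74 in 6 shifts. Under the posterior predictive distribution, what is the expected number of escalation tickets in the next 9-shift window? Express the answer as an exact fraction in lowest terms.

3618/47

Total count: 19 + 43 + 49 + 74 = 185.
Total exposure: 1.5 + 5 + 4 + 6 = 16.5 shifts.
Gamma(α, β) with Poisson data over total exposure Σt gives posterior Gamma(α+Σx, β+Σt) = Gamma(201, 47/2).
Predictive mean over a 9-shift window = T·E[λ|data] = 9·201/(47/2) = 3618/47.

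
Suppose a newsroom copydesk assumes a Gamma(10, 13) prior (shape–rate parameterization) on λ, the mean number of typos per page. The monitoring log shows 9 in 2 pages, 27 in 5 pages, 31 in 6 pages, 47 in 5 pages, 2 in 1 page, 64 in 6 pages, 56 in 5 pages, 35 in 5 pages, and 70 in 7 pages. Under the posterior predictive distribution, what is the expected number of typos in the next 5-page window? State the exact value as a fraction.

351/11

Total count: 9 + 27 + 31 + 47 + 2 + 64 + 56 + 35 + 70 = 341.
Total exposure: 2 + 5 + 6 + 5 + 1 + 6 + 5 + 5 + 7 = 42 pages.
Conjugate update: add total count to the shape and total exposure to the rate, giving Gamma(351, 55).
Predictive mean over a 5-page window = T·E[λ|data] = 5·351/55 = 351/11.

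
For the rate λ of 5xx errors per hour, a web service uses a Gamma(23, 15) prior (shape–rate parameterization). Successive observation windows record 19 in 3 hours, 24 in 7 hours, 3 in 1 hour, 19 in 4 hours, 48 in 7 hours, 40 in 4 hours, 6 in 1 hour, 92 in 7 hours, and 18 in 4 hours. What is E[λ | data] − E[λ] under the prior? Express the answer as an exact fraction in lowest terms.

Total count: 19 + 24 + 3 + 19 + 48 + 40 + 6 + 92 + 18 = 269.
Total exposure: 3 + 7 + 1 + 4 + 7 + 4 + 1 + 7 + 4 = 38 hours.
Gamma(α, β) with Poisson data over total exposure Σt gives posterior Gamma(α+Σx, β+Σt) = Gamma(292, 53).
Posterior mean = 292/53 = 292/53; prior mean = 23/15 = 23/15. Difference = 292/53 − 23/15 = 3161/795.

3161/795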